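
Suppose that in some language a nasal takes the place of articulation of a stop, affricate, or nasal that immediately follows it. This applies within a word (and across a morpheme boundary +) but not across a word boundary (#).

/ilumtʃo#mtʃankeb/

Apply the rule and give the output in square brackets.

[iluɲtʃo#ɲtʃaŋkeb]

/m/ before /tʃ/ (palatal) → [ɲ]
/m/ before /tʃ/ (palatal) → [ɲ]
/n/ before /k/ (velar) → [ŋ]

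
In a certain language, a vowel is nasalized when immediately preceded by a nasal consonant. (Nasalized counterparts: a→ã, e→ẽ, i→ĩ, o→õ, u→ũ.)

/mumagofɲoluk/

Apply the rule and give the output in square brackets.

[mũmãgofɲõluk]

/u/ after nasal /m/ → [ũ]
/a/ after nasal /m/ → [ã]
/o/ after nasal /ɲ/ → [õ]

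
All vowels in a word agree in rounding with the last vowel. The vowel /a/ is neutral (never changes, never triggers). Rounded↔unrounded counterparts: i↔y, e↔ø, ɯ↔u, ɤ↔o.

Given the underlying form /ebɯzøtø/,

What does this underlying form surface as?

/e/ harmonizes with /ø/ ([+round]) → [ø]
/ɯ/ harmonizes with /ø/ ([+round]) → [u]

[øbuzøtø]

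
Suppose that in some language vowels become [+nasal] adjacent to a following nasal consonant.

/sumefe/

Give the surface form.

[sũmefe]

/u/ before nasal /m/ → [ũ]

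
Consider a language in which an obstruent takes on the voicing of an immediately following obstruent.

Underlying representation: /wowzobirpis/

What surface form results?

no segment meets the rule's conditions; no change.

[wowzobirpis]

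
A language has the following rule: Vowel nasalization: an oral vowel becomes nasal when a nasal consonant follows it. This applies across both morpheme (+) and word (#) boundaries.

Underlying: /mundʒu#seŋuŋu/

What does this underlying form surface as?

[mũndʒu#sẽŋũŋu]

/u/ before nasal /n/ → [ũ]
/e/ before nasal /ŋ/ → [ẽ]
/u/ before nasal /ŋ/ → [ũ]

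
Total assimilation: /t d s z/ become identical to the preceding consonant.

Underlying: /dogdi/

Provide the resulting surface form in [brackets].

[doggi]

/d/ after /g/ → [g] (total assimilation)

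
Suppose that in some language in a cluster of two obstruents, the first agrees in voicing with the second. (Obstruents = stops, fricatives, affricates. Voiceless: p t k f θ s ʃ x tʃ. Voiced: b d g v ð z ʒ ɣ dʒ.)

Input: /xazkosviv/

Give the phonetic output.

[xaskozviv]

/z/ before /k/ (voiceless) → [s]
/s/ before /v/ (voiced) → [z]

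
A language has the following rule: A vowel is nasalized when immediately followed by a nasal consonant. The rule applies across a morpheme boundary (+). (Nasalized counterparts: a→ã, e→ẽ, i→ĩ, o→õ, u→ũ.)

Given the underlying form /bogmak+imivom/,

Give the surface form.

[bogmak+ĩmivõm]

/i/ before nasal /m/ → [ĩ]
/o/ before nasal /m/ → [õ]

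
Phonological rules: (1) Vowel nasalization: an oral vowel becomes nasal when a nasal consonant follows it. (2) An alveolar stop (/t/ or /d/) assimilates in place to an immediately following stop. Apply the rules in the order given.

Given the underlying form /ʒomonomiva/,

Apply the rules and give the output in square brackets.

[ʒõmõnõmiva]

Rule 1: /o/ before nasal /m/ → [õ]
Rule 1: /o/ before nasal /n/ → [õ]
Rule 1: /o/ before nasal /m/ → [õ]
After rule 1: ʒõmõnõmiva
Rule 2: no segment meets the rule's conditions; no change.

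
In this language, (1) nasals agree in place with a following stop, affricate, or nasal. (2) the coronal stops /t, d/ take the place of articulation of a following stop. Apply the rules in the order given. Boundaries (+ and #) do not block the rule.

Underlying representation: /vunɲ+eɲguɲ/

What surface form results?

Rule 1: /n/ before /ɲ/ (palatal) → [ɲ]
Rule 1: /ɲ/ before /g/ (velar) → [ŋ]
After rule 1: vuɲɲ+eŋguɲ
Rule 2: no segment meets the rule's conditions; no change.

[vuɲɲ+eŋguɲ]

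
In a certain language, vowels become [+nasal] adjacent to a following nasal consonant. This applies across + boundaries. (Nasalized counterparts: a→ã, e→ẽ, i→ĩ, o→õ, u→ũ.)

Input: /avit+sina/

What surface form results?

[avit+sĩna]

/i/ before nasal /n/ → [ĩ]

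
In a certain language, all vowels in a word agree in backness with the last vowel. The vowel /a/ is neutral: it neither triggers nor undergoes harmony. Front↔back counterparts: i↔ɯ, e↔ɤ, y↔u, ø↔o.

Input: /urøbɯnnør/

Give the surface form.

/u/ harmonizes with /ø/ ([-back]) → [y]
/ɯ/ harmonizes with /ø/ ([-back]) → [i]

[yrøbinnør]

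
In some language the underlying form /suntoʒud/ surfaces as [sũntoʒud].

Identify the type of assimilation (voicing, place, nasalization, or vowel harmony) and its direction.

/u/→[ũ].
Each target copies a feature from the following segment, so the direction is regressive.

nasalization, regressive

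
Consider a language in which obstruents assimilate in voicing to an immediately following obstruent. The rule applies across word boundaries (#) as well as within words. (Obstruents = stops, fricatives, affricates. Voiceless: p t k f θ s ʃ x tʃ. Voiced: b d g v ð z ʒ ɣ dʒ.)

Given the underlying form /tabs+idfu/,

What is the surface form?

/b/ before /s/ (voiceless) → [p]
/d/ before /f/ (voiceless) → [t]

[taps+itfu]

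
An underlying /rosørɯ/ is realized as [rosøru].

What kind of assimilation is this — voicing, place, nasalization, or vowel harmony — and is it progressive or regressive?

/ɯ/→[u].
Vowels agree with the first vowel, so the harmony is progressive.

vowel harmony, progressive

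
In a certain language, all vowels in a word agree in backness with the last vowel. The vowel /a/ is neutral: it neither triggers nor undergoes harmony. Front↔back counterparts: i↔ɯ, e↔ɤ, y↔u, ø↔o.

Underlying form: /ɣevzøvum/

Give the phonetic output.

/e/ harmonizes with /u/ ([+back]) → [ɤ]
/ø/ harmonizes with /u/ ([+back]) → [o]

[ɣɤvzovum]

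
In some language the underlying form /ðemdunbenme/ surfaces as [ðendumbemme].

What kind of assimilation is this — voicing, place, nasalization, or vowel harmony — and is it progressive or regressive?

/m/→[n] /n/→[m] /n/→[m].
Each target copies a feature from the following segment, so the direction is regressive.

place assimilation, regressive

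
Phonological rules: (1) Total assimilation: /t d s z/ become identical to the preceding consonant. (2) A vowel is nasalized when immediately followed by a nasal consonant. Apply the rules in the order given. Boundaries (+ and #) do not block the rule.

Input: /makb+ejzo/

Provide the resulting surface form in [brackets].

[makb+ejjo]

Rule 1: /z/ after /j/ → [j] (total assimilation)
After rule 1: makb+ejjo
Rule 2: no segment meets the rule's conditions; no change.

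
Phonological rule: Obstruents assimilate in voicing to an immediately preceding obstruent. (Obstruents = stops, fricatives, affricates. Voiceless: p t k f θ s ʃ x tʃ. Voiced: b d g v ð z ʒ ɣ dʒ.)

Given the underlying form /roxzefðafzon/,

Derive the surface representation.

[roxsefθafson]

/z/ after /x/ (voiceless) → [s]
/ð/ after /f/ (voiceless) → [θ]
/z/ after /f/ (voiceless) → [s]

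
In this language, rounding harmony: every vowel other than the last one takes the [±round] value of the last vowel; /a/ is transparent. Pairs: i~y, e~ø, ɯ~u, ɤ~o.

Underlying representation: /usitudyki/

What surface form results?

/u/ harmonizes with /i/ ([-round]) → [ɯ]
/u/ harmonizes with /i/ ([-round]) → [ɯ]
/y/ harmonizes with /i/ ([-round]) → [i]

[ɯsitɯdiki]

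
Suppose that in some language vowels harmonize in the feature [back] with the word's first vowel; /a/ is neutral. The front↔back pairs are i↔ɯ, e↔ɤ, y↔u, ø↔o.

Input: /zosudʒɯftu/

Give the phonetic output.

[zosudʒɯftu]

no segment meets the rule's conditions; no change.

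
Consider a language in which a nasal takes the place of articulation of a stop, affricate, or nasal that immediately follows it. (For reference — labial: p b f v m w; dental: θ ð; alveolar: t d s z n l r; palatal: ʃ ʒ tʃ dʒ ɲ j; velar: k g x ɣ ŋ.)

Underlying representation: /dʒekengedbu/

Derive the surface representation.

/n/ before /g/ (velar) → [ŋ]

[dʒekeŋgedbu]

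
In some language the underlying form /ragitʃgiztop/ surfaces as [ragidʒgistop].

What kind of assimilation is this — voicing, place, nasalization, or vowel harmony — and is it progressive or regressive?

voicing assimilation, regressive

/tʃ/→[dʒ] /z/→[s].
Each target copies a feature from the following segment, so the direction is regressive.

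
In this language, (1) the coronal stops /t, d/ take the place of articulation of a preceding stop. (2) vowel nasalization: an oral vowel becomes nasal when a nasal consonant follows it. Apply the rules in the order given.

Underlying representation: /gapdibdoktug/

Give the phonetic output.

[gapbibbokkug]

Rule 1: /d/ after /p/ (labial) → [b]
Rule 1: /d/ after /b/ (labial) → [b]
Rule 1: /t/ after /k/ (velar) → [k]
After rule 1: gapbibbokkug
Rule 2: no segment meets the rule's conditions; no change.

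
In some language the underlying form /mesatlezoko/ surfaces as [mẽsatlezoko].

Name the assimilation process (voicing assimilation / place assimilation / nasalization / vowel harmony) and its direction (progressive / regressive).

/e/→[ẽ].
Each target copies a feature from the preceding segment, so the direction is progressive.

nasalization, progressive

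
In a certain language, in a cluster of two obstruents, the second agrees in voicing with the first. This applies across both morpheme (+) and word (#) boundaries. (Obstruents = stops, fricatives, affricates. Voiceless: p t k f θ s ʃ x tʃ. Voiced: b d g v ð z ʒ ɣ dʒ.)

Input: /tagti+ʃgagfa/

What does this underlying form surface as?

/t/ after /g/ (voiced) → [d]
/g/ after /ʃ/ (voiceless) → [k]
/f/ after /g/ (voiced) → [v]

[tagdi+ʃkagva]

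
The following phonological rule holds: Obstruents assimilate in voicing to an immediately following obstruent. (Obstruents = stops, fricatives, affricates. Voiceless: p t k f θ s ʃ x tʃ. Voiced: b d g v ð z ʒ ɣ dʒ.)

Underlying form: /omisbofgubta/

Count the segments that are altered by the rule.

/s/ before /b/ (voiced) → [z]
/f/ before /g/ (voiced) → [v]
/b/ before /t/ (voiceless) → [p]
3 segments change.

3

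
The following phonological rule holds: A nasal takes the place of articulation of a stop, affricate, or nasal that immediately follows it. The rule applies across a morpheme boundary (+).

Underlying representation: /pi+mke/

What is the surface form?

[pi+ŋke]

/m/ before /k/ (velar) → [ŋ]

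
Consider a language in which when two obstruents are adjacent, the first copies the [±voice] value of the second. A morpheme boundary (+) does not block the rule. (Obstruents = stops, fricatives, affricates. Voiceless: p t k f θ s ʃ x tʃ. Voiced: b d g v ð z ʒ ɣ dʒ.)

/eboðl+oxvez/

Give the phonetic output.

/x/ before /v/ (voiced) → [ɣ]

[eboðl+oɣvez]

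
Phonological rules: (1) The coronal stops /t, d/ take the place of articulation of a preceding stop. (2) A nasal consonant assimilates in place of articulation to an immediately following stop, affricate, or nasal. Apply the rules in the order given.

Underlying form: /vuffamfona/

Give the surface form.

Rule 1: no segment meets the rule's conditions; no change.
After rule 1: vuffamfona
Rule 2: no segment meets the rule's conditions; no change.

[vuffamfona]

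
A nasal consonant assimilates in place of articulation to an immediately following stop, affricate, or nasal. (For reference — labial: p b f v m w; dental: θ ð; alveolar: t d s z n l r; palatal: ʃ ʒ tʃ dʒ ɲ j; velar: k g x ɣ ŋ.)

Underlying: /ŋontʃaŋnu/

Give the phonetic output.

/n/ before /tʃ/ (palatal) → [ɲ]
/ŋ/ before /n/ (alveolar) → [n]

[ŋoɲtʃannu]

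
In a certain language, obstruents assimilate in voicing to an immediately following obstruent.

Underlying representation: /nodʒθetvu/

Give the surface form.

/dʒ/ before /θ/ (voiceless) → [tʃ]
/t/ before /v/ (voiced) → [d]

[notʃθedvu]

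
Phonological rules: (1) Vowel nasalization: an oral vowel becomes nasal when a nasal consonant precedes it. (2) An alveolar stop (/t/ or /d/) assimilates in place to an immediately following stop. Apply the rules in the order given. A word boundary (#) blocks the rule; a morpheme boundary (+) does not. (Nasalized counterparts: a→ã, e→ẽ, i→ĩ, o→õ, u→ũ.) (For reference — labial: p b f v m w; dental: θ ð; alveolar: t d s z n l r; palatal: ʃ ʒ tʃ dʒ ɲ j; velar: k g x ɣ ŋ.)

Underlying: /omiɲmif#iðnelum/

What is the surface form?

[omĩɲmĩf#iðnẽlum]

Rule 1: /i/ after nasal /m/ → [ĩ]
Rule 1: /i/ after nasal /m/ → [ĩ]
Rule 1: /e/ after nasal /n/ → [ẽ]
After rule 1: omĩɲmĩf#iðnẽlum
Rule 2: no segment meets the rule's conditions; no change.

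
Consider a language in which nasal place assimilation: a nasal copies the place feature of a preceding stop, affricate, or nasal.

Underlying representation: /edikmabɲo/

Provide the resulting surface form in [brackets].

/m/ after /k/ (velar) → [ŋ]
/ɲ/ after /b/ (labial) → [m]

[edikŋabmo]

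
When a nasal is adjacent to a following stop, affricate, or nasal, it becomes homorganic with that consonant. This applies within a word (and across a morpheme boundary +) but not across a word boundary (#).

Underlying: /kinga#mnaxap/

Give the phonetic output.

[kiŋga#nnaxap]

/n/ before /g/ (velar) → [ŋ]
/m/ before /n/ (alveolar) → [n]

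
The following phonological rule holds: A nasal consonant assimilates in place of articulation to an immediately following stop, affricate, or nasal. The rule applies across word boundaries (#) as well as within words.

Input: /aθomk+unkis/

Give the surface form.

[aθoŋk+uŋkis]

/m/ before /k/ (velar) → [ŋ]
/n/ before /k/ (velar) → [ŋ]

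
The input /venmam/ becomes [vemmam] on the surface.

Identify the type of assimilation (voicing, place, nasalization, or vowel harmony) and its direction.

place assimilation, regressive

/n/→[m].
Each target copies a feature from the following segment, so the direction is regressive.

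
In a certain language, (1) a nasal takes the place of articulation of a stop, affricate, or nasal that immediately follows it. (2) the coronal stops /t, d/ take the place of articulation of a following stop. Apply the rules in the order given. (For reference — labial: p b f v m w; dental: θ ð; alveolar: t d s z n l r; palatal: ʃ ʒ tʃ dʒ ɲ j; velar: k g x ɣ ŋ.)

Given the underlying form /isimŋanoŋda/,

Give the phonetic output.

[isiŋŋanonda]

Rule 1: /m/ before /ŋ/ (velar) → [ŋ]
Rule 1: /ŋ/ before /d/ (alveolar) → [n]
After rule 1: isiŋŋanonda
Rule 2: no segment meets the rule's conditions; no change.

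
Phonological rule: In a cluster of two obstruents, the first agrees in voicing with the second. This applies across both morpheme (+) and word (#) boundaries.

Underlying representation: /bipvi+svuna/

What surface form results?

/p/ before /v/ (voiced) → [b]
/s/ before /v/ (voiced) → [z]

[bibvi+zvuna]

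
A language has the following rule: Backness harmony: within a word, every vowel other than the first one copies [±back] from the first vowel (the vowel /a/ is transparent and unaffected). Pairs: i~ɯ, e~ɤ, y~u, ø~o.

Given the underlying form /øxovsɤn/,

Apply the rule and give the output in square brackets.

/o/ harmonizes with /ø/ ([-back]) → [ø]
/ɤ/ harmonizes with /ø/ ([-back]) → [e]

[øxøvsen]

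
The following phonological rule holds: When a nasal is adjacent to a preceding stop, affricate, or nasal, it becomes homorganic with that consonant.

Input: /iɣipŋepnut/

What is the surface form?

/ŋ/ after /p/ (labial) → [m]
/n/ after /p/ (labial) → [m]

[iɣipmepmut]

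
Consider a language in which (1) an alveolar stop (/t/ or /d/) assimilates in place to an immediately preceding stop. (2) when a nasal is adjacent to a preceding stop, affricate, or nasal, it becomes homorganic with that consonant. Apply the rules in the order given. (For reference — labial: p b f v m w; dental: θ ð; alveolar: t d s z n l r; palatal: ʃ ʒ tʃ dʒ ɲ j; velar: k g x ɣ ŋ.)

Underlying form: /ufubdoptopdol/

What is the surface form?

Rule 1: /d/ after /b/ (labial) → [b]
Rule 1: /t/ after /p/ (labial) → [p]
Rule 1: /d/ after /p/ (labial) → [b]
After rule 1: ufubboppopbol
Rule 2: no segment meets the rule's conditions; no change.

[ufubboppopbol]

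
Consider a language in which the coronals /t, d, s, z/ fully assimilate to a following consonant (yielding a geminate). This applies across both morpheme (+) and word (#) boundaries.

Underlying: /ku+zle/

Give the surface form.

[ku+lle]

/z/ before /l/ → [l] (total assimilation)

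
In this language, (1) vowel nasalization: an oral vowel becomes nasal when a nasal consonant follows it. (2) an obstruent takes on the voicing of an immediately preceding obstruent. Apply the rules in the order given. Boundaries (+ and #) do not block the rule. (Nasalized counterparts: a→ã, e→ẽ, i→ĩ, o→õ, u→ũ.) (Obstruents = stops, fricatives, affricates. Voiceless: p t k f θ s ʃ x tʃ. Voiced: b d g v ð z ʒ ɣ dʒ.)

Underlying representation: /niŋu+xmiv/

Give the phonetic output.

Rule 1: /i/ before nasal /ŋ/ → [ĩ]
After rule 1: nĩŋu+xmiv
Rule 2: no segment meets the rule's conditions; no change.

[nĩŋu+xmiv]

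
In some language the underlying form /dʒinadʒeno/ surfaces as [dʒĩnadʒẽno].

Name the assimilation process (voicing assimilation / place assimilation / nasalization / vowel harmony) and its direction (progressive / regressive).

/i/→[ĩ] /e/→[ẽ].
Each target copies a feature from the following segment, so the direction is regressive.

nasalization, regressive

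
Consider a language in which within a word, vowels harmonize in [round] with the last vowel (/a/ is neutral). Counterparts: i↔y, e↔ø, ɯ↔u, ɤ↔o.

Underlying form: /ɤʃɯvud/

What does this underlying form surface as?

/ɤ/ harmonizes with /u/ ([+round]) → [o]
/ɯ/ harmonizes with /u/ ([+round]) → [u]

[oʃuvud]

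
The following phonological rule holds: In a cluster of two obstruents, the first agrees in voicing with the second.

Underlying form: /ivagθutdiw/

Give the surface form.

/g/ before /θ/ (voiceless) → [k]
/t/ before /d/ (voiced) → [d]

[ivakθuddiw]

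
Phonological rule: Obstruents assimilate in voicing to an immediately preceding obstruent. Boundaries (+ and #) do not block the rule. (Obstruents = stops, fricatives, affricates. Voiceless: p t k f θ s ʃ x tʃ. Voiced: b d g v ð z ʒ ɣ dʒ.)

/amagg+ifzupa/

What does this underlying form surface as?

[amagg+ifsupa]

/z/ after /f/ (voiceless) → [s]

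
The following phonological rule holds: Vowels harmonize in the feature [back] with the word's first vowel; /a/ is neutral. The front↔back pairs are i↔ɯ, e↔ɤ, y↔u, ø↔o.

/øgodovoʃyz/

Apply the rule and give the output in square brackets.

/o/ harmonizes with /ø/ ([-back]) → [ø]
/o/ harmonizes with /ø/ ([-back]) → [ø]
/o/ harmonizes with /ø/ ([-back]) → [ø]

[øgødøvøʃyz]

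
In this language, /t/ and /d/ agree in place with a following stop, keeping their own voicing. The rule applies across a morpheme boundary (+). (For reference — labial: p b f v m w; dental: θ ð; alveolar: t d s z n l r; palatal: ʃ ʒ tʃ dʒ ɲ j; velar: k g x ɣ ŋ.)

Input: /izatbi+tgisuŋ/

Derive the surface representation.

[izapbi+kgisuŋ]

/t/ before /b/ (labial) → [p]
/t/ before /g/ (velar) → [k]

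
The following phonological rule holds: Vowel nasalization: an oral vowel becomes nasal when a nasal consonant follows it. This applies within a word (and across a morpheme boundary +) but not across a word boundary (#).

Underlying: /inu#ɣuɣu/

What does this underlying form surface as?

[ĩnu#ɣuɣu]

/i/ before nasal /n/ → [ĩ]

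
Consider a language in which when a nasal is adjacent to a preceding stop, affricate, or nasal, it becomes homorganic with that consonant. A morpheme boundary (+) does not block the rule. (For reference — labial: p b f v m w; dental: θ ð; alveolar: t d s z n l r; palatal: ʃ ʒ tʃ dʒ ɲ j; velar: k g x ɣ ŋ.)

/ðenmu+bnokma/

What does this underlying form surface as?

/m/ after /n/ (alveolar) → [n]
/n/ after /b/ (labial) → [m]
/m/ after /k/ (velar) → [ŋ]

[ðennu+bmokŋa]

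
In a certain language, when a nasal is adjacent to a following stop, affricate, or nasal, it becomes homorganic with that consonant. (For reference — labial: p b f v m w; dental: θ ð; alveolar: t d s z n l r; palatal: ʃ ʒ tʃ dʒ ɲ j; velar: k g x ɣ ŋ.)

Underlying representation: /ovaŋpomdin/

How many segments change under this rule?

/ŋ/ before /p/ (labial) → [m]
/m/ before /d/ (alveolar) → [n]
2 segments change.

2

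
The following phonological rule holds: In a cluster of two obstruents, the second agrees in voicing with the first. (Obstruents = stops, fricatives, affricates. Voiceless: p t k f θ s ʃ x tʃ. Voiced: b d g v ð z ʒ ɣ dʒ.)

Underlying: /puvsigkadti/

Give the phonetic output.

/s/ after /v/ (voiced) → [z]
/k/ after /g/ (voiced) → [g]
/t/ after /d/ (voiced) → [d]

[puvziggaddi]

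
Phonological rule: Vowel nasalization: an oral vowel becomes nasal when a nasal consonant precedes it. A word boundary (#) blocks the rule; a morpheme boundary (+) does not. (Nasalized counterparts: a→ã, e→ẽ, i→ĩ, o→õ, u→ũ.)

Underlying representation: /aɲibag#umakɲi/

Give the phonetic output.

/i/ after nasal /ɲ/ → [ĩ]
/a/ after nasal /m/ → [ã]
/i/ after nasal /ɲ/ → [ĩ]

[aɲĩbag#umãkɲĩ]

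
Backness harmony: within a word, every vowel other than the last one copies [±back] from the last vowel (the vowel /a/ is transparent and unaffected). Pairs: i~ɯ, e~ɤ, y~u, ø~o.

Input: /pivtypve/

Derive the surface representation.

[pivtypve]

no segment meets the rule's conditions; no change.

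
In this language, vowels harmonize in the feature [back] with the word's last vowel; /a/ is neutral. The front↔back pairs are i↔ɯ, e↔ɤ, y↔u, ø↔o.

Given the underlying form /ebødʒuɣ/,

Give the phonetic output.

/e/ harmonizes with /u/ ([+back]) → [ɤ]
/ø/ harmonizes with /u/ ([+back]) → [o]

[ɤbodʒuɣ]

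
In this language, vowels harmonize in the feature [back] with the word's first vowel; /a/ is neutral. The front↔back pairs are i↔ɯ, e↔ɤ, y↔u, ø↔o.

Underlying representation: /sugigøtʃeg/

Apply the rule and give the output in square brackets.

/i/ harmonizes with /u/ ([+back]) → [ɯ]
/ø/ harmonizes with /u/ ([+back]) → [o]
/e/ harmonizes with /u/ ([+back]) → [ɤ]

[sugɯgotʃɤg]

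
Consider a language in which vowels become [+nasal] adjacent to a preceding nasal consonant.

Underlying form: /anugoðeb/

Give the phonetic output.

[anũgoðeb]

/u/ after nasal /n/ → [ũ]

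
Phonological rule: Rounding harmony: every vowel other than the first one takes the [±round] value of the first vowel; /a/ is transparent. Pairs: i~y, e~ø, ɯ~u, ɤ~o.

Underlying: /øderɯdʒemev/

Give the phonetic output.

[ødørudʒømøv]

/e/ harmonizes with /ø/ ([+round]) → [ø]
/ɯ/ harmonizes with /ø/ ([+round]) → [u]
/e/ harmonizes with /ø/ ([+round]) → [ø]
/e/ harmonizes with /ø/ ([+round]) → [ø]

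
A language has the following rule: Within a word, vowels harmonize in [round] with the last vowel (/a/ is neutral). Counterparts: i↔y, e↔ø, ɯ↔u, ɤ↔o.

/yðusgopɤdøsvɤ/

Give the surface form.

[iðɯsgɤpɤdesvɤ]

/y/ harmonizes with /ɤ/ ([-round]) → [i]
/u/ harmonizes with /ɤ/ ([-round]) → [ɯ]
/o/ harmonizes with /ɤ/ ([-round]) → [ɤ]
/ø/ harmonizes with /ɤ/ ([-round]) → [e]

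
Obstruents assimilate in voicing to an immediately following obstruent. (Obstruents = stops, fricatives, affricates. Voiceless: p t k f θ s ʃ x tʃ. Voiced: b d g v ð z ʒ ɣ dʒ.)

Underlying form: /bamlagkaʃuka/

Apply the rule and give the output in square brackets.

/g/ before /k/ (voiceless) → [k]

[bamlakkaʃuka]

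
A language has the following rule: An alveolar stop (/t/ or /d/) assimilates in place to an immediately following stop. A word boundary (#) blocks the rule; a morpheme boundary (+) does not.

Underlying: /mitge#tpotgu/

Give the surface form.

[mikge#ppokgu]

/t/ before /g/ (velar) → [k]
/t/ before /p/ (labial) → [p]
/t/ before /g/ (velar) → [k]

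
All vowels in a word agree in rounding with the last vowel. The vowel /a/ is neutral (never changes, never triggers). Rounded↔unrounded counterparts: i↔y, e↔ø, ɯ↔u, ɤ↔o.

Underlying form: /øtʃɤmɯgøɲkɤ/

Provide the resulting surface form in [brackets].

[etʃɤmɯgeɲkɤ]

/ø/ harmonizes with /ɤ/ ([-round]) → [e]
/ø/ harmonizes with /ɤ/ ([-round]) → [e]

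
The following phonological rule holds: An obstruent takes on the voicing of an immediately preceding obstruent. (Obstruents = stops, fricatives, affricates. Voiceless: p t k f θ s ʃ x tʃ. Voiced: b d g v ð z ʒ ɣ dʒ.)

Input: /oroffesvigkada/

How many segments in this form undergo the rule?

/v/ after /s/ (voiceless) → [f]
/k/ after /g/ (voiced) → [g]
2 segments change.

2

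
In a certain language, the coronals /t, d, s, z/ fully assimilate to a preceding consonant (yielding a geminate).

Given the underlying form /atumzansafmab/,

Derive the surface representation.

[atummannafmab]

/z/ after /m/ → [m] (total assimilation)
/s/ after /n/ → [n] (total assimilation)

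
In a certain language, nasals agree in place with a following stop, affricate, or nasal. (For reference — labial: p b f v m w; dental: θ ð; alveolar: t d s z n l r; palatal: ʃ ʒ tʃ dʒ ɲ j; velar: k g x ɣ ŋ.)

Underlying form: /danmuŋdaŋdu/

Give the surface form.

/n/ before /m/ (labial) → [m]
/ŋ/ before /d/ (alveolar) → [n]
/ŋ/ before /d/ (alveolar) → [n]

[dammundandu]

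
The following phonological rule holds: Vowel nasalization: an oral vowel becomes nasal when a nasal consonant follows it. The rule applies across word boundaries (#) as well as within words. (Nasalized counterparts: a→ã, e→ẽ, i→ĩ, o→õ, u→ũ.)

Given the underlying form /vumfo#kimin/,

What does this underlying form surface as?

[vũmfo#kĩmĩn]

/u/ before nasal /m/ → [ũ]
/i/ before nasal /m/ → [ĩ]
/i/ before nasal /n/ → [ĩ]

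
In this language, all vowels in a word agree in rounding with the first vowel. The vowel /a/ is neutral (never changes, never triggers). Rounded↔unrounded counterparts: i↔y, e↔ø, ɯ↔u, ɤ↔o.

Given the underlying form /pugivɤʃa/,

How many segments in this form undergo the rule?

2

/i/ harmonizes with /u/ ([+round]) → [y]
/ɤ/ harmonizes with /u/ ([+round]) → [o]
2 segments change.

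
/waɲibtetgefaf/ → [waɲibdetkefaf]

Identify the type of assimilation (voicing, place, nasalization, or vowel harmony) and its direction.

voicing assimilation, progressive

/t/→[d] /g/→[k].
Each target copies a feature from the preceding segment, so the direction is progressive.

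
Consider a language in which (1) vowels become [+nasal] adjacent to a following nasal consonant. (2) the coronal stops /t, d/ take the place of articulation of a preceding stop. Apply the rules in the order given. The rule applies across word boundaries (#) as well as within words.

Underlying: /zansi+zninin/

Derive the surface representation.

Rule 1: /a/ before nasal /n/ → [ã]
Rule 1: /i/ before nasal /n/ → [ĩ]
Rule 1: /i/ before nasal /n/ → [ĩ]
After rule 1: zãnsi+znĩnĩn
Rule 2: no segment meets the rule's conditions; no change.

[zãnsi+znĩnĩn]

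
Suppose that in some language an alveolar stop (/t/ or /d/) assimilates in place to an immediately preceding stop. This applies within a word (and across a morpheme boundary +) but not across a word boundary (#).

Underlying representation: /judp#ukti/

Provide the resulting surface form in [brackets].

/t/ after /k/ (velar) → [k]

[judp#ukki]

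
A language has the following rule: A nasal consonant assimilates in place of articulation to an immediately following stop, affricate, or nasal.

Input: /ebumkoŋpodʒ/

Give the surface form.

/m/ before /k/ (velar) → [ŋ]
/ŋ/ before /p/ (labial) → [m]

[ebuŋkompodʒ]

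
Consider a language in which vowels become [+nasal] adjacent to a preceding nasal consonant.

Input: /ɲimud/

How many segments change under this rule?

/i/ after nasal /ɲ/ → [ĩ]
/u/ after nasal /m/ → [ũ]
2 segments change.

2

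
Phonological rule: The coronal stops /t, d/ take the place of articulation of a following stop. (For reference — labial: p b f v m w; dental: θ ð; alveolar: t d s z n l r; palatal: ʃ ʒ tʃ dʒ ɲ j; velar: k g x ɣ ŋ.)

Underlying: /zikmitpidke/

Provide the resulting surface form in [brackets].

/t/ before /p/ (labial) → [p]
/d/ before /k/ (velar) → [g]

[zikmippigke]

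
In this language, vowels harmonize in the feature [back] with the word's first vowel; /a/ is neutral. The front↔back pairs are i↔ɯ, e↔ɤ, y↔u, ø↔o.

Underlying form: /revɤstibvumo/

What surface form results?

[revestibvymø]

/ɤ/ harmonizes with /e/ ([-back]) → [e]
/u/ harmonizes with /e/ ([-back]) → [y]
/o/ harmonizes with /e/ ([-back]) → [ø]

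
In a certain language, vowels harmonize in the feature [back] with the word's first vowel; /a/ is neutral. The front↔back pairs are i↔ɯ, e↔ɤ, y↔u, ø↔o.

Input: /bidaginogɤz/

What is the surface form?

/o/ harmonizes with /i/ ([-back]) → [ø]
/ɤ/ harmonizes with /i/ ([-back]) → [e]

[bidaginøgez]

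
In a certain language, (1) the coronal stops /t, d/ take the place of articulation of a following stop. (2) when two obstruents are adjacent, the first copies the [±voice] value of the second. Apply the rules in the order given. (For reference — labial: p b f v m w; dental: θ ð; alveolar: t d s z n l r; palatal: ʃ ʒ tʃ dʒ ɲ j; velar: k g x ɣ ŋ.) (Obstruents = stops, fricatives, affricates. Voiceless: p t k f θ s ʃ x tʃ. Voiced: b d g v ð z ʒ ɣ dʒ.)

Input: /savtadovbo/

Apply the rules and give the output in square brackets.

[saftadovbo]

Rule 1: no segment meets the rule's conditions; no change.
After rule 1: savtadovbo
Rule 2: /v/ before /t/ (voiceless) → [f]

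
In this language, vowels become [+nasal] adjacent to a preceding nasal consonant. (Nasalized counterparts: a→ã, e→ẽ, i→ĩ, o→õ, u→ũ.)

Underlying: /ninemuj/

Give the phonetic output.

[nĩnẽmũj]

/i/ after nasal /n/ → [ĩ]
/e/ after nasal /n/ → [ẽ]
/u/ after nasal /m/ → [ũ]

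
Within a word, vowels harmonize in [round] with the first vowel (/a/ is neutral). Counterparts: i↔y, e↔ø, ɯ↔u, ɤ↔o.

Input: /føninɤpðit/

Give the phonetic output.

/i/ harmonizes with /ø/ ([+round]) → [y]
/ɤ/ harmonizes with /ø/ ([+round]) → [o]
/i/ harmonizes with /ø/ ([+round]) → [y]

[fønynopðyt]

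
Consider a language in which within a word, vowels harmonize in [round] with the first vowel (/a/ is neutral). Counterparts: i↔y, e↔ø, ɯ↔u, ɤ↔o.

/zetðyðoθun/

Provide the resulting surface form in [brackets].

/y/ harmonizes with /e/ ([-round]) → [i]
/o/ harmonizes with /e/ ([-round]) → [ɤ]
/u/ harmonizes with /e/ ([-round]) → [ɯ]

[zetðiðɤθɯn]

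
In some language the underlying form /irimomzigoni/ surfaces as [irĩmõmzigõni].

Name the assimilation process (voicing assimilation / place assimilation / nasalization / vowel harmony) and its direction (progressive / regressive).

/i/→[ĩ] /o/→[õ] /o/→[õ].
Each target copies a feature from the following segment, so the direction is regressive.

nasalization, regressive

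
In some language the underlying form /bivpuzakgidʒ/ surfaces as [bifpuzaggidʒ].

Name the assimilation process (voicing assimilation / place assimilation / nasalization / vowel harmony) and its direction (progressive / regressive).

/v/→[f] /k/→[g].
Each target copies a feature from the following segment, so the direction is regressive.

voicing assimilation, regressive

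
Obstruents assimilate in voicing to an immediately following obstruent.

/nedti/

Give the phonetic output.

[netti]

/d/ before /t/ (voiceless) → [t]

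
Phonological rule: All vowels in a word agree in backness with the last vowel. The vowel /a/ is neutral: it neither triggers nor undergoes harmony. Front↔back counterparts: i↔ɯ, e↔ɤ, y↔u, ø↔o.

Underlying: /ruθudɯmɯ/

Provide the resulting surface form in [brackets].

[ruθudɯmɯ]

no segment meets the rule's conditions; no change.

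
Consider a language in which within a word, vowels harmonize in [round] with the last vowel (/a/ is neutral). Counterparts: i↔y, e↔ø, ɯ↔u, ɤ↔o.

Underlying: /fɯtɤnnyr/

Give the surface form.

/ɯ/ harmonizes with /y/ ([+round]) → [u]
/ɤ/ harmonizes with /y/ ([+round]) → [o]

[futonnyr]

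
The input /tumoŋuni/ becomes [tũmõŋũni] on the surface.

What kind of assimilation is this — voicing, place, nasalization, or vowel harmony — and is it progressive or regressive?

nasalization, regressive

/u/→[ũ] /o/→[õ] /u/→[ũ].
Each target copies a feature from the following segment, so the direction is regressive.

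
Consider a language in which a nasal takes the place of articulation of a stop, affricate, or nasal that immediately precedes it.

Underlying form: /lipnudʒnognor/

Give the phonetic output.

/n/ after /p/ (labial) → [m]
/n/ after /dʒ/ (palatal) → [ɲ]
/n/ after /g/ (velar) → [ŋ]

[lipmudʒɲogŋor]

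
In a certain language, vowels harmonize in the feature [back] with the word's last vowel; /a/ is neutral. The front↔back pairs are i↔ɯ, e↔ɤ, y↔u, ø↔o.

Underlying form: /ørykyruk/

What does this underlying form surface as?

/ø/ harmonizes with /u/ ([+back]) → [o]
/y/ harmonizes with /u/ ([+back]) → [u]
/y/ harmonizes with /u/ ([+back]) → [u]

[orukuruk]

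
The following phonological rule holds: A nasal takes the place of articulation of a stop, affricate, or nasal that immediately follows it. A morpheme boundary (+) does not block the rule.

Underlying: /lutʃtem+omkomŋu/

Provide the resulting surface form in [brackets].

/m/ before /k/ (velar) → [ŋ]
/m/ before /ŋ/ (velar) → [ŋ]

[lutʃtem+oŋkoŋŋu]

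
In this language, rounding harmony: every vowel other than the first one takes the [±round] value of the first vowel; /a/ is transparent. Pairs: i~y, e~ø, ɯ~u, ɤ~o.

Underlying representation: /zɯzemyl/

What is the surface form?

/y/ harmonizes with /ɯ/ ([-round]) → [i]

[zɯzemil]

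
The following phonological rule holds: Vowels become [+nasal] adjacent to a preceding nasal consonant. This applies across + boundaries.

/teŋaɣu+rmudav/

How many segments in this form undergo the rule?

2

/a/ after nasal /ŋ/ → [ã]
/u/ after nasal /m/ → [ũ]
2 segments change.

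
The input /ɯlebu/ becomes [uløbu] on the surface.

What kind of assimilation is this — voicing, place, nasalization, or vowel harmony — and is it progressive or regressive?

/ɯ/→[u] /e/→[ø].
Vowels agree with the last vowel, so the harmony is regressive.

vowel harmony, regressive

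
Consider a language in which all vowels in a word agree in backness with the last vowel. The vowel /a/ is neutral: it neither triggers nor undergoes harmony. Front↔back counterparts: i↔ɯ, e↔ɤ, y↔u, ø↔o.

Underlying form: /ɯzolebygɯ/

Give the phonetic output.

[ɯzolɤbugɯ]

/e/ harmonizes with /ɯ/ ([+back]) → [ɤ]
/y/ harmonizes with /ɯ/ ([+back]) → [u]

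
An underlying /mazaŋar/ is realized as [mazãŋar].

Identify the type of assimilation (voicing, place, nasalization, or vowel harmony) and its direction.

nasalization, regressive

/a/→[ã].
Each target copies a feature from the following segment, so the direction is regressive.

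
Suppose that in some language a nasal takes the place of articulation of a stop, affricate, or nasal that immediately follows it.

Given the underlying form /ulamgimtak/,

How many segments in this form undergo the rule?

2

/m/ before /g/ (velar) → [ŋ]
/m/ before /t/ (alveolar) → [n]
2 segments change.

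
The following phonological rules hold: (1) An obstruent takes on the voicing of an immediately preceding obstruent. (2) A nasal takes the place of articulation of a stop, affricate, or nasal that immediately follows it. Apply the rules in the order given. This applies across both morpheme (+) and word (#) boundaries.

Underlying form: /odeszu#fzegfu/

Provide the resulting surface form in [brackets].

Rule 1: /z/ after /s/ (voiceless) → [s]
Rule 1: /z/ after /f/ (voiceless) → [s]
Rule 1: /f/ after /g/ (voiced) → [v]
After rule 1: odessu#fsegvu
Rule 2: no segment meets the rule's conditions; no change.

[odessu#fsegvu]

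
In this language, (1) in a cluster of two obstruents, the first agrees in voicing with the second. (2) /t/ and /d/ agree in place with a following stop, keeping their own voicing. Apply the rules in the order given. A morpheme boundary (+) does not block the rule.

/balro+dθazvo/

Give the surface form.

Rule 1: /d/ before /θ/ (voiceless) → [t]
After rule 1: balro+tθazvo
Rule 2: no segment meets the rule's conditions; no change.

[balro+tθazvo]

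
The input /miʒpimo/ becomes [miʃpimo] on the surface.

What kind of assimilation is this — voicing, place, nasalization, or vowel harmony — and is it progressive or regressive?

/ʒ/→[ʃ].
Each target copies a feature from the following segment, so the direction is regressive.

voicing assimilation, regressive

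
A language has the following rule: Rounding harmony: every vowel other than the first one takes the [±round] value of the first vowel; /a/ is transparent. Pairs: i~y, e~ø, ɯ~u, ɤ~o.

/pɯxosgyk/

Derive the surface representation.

[pɯxɤsgik]

/o/ harmonizes with /ɯ/ ([-round]) → [ɤ]
/y/ harmonizes with /ɯ/ ([-round]) → [i]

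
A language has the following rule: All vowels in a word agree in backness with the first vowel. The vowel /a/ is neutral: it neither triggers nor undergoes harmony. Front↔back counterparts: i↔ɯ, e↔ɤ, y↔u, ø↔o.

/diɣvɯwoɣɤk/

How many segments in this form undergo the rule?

/ɯ/ harmonizes with /i/ ([-back]) → [i]
/o/ harmonizes with /i/ ([-back]) → [ø]
/ɤ/ harmonizes with /i/ ([-back]) → [e]
3 segments change.

3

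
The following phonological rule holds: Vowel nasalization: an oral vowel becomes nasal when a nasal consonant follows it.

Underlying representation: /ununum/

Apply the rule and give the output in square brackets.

/u/ before nasal /n/ → [ũ]
/u/ before nasal /n/ → [ũ]
/u/ before nasal /m/ → [ũ]

[ũnũnũm]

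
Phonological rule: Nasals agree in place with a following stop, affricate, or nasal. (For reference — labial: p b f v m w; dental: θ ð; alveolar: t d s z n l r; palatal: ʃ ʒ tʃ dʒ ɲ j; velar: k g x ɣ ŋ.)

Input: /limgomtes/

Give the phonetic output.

[liŋgontes]

/m/ before /g/ (velar) → [ŋ]
/m/ before /t/ (alveolar) → [n]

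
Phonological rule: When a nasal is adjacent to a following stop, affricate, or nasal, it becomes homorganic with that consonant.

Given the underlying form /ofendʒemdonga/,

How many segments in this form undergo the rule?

/n/ before /dʒ/ (palatal) → [ɲ]
/m/ before /d/ (alveolar) → [n]
/n/ before /g/ (velar) → [ŋ]
3 segments change.

3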